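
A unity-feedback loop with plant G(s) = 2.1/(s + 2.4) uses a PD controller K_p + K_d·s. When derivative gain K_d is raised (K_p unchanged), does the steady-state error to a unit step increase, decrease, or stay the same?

unchanged

K_d affects only the transient (the s-coefficient); the DC loop gain, and hence e_ss, depends only on K_p.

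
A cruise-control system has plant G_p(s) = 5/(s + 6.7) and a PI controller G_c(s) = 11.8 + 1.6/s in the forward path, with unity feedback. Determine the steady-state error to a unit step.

The open loop G_c(s)G_p(s) has a pole at the origin (type 1), so the static position error constant is infinite and e_ss = 1/(1+∞) = 0.

0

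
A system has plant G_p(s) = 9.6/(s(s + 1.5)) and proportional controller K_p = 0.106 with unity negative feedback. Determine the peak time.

From 1 + K_pG_p(s) = 0: s² + 1.5s + 1.018 = 0 ⇒ ω_n = 1.009, ζ = 0.7435.
Damped frequency ω_d = ω_n√(1−ζ²) = 0.6746 rad/s, so peak time T_p = π/ω_d = 4.66 s.

T_p = 4.66 s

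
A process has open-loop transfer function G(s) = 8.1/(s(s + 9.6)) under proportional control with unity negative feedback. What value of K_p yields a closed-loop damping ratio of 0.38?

K_p = 19.7

Closed-loop characteristic equation: s² + 9.6s + K_p·8.1 = 0.
So ω_n = √(8.1K_p) and 2ζω_n = 9.6, giving ζ = 9.6/(2√(8.1K_p)).
Setting ζ = 0.38: √(8.1K_p) = 9.6/(2·0.38) = 12.63, so K_p = 159.6/8.1 = 19.7.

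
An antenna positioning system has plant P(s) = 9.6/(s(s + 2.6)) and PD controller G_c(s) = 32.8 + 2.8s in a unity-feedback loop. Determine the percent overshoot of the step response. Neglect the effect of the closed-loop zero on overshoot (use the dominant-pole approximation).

Forward path: (32.8 + 2.8s)·9.6/(s(s+2.6)). The closed-loop characteristic equation is s² + (2.6 + 9.6·2.8)s + 9.6·32.8 = 0.
That is s² + 29.48s + 314.9 = 0, so ω_n = 17.74 rad/s and ζ = 29.48/(2·17.74) = 0.8307.
%OS = 100·exp(−πζ/√(1−ζ²)) = 0.921%.

0.921%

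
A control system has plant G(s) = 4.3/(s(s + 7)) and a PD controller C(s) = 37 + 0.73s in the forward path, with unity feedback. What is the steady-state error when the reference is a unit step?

The open loop C(s)G(s) has a pole at the origin (type 1), so the static position error constant is infinite and e_ss = 1/(1+∞) = 0.

0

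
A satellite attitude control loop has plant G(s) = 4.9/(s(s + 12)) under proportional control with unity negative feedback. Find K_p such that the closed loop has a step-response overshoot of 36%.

From %OS = 100·exp(−πζ/√(1−ζ²)) = 36%, ζ = −ln(0.36)/√(π²+ln²(0.36)) = 0.3093.
Characteristic equation s² + 12s + 4.9K_p = 0 gives ζ = 12/(2√(4.9K_p)).
Setting ζ = 0.3093: √(4.9K_p) = 12/(2·0.3093) = 19.4, so K_p = 376.4/4.9 = 76.8.

K_p = 76.8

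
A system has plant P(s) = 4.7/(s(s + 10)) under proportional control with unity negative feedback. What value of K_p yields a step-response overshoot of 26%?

From %OS = 100·exp(−πζ/√(1−ζ²)) = 26%, ζ = −ln(0.26)/√(π²+ln²(0.26)) = 0.3941.
Characteristic equation s² + 10s + 4.7K_p = 0 gives ζ = 10/(2√(4.7K_p)).
Setting ζ = 0.3941: √(4.7K_p) = 10/(2·0.3941) = 12.69, so K_p = 161/4.7 = 34.2.

K_p = 34.2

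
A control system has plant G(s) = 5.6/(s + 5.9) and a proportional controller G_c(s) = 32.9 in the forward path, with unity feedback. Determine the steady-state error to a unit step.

The loop is type 0. Static position error constant K_pos = G_c(0)·G(0) = 32.9·0.9492 = 31.23.
Steady-state error to a unit step: e_ss = 1/(1+K_pos) = 1/32.23 = 0.031.

0.031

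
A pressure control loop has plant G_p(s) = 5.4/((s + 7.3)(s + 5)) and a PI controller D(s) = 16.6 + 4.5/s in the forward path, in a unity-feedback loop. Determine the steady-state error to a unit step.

The open loop D(s)G_p(s) has a pole at the origin (type 1), so the static position error constant is infinite and e_ss = 1/(1+∞) = 0.

0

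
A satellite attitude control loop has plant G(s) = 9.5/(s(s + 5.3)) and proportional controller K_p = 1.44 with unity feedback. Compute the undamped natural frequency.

With unity feedback the closed-loop characteristic equation is s² + 5.3s + 1.44·9.5 = s² + 5.3s + 13.68 = 0.
So ω_n² = 13.68 ⇒ ω_n = 3.699 rad/s, and ζ = 5.3/(2ω_n) = 0.716.

ω_n = 3.7 rad/s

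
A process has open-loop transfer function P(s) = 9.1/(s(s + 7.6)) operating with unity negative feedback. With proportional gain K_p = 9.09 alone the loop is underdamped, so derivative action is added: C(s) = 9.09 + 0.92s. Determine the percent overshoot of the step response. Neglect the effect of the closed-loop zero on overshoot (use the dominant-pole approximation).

Forward path: (9.09 + 0.92s)·9.1/(s(s+7.6)). The closed-loop characteristic equation is s² + (7.6 + 9.1·0.92)s + 9.1·9.09 = 0.
That is s² + 15.97s + 82.72 = 0, so ω_n = 9.095 rad/s and ζ = 15.97/(2·9.095) = 0.8781.
%OS = 100·exp(−πζ/√(1−ζ²)) = 0.314%.

0.314%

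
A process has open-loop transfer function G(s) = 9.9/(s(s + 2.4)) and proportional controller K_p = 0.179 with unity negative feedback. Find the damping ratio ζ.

ζ = 0.901

The closed-loop denominator is s(s+2.4) + 0.179·9.9 = s² + 2.4s + 1.772.
Matching s² + 2ζω_n s + ω_n²: ω_n = √1.772 = 1.331 rad/s and 2ζω_n = 2.4, so ζ = 2.4/(2·1.331) = 0.901.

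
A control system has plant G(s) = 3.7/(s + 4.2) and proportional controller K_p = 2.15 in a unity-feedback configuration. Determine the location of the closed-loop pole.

Closed-loop transfer function: T(s) = K_p·G(s)/(1 + K_p·G(s)) = 7.955/(s + 4.2 + 7.955) = 7.955/(s + 12.16).
The closed-loop pole is at s = −12.16.

s = -12.16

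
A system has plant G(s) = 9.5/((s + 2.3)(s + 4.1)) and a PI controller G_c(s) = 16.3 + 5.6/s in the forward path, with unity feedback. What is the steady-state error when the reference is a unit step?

The open loop G_c(s)G(s) has a pole at the origin (type 1), so the static position error constant is infinite and e_ss = 1/(1+∞) = 0.

0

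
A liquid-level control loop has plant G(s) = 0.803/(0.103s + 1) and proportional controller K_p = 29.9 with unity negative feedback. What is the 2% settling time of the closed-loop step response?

T_s ≈ 0.0165 s

Closed loop: T(s) = K_p·G/(1+K_p·G) = 24.01/(0.103s + 1 + 24.01), with pole at s = −(1 + 24.01)/0.103 = −242.8.
τ = 1/242.8 = 0.004118 s, so 2% settling time ≈ 4τ = 0.0165 s.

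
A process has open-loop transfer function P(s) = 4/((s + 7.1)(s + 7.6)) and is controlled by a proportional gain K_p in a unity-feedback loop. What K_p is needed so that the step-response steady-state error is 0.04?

K_p = 324

For a type-0 loop with proportional control, e_ss = 1/(1 + K_p·P(0)).
P(0) = 0.07413. Require 1/(1 + K_p·0.07413) = 0.04, so 1 + 0.07413·K_p = 25.
K_p = (25 − 1)/0.07413 = 324.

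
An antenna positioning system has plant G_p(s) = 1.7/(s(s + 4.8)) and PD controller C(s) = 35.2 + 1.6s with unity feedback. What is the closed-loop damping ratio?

Forward path: (35.2 + 1.6s)·1.7/(s(s+4.8)). The closed-loop characteristic equation is s² + (4.8 + 1.7·1.6)s + 1.7·35.2 = 0.
That is s² + 7.52s + 59.84 = 0, so ω_n = 7.736 rad/s and ζ = 7.52/(2·7.736) = 0.4861.

ζ = 0.486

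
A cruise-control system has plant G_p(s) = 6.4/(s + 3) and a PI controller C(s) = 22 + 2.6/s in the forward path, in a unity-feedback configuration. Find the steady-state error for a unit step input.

0

The open loop C(s)G_p(s) has a pole at the origin (type 1), so the static position error constant is infinite and e_ss = 1/(1+∞) = 0.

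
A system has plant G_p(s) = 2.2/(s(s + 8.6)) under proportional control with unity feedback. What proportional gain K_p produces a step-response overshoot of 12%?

K_p = 26.9

From %OS = 100·exp(−πζ/√(1−ζ²)) = 12%, ζ = −ln(0.12)/√(π²+ln²(0.12)) = 0.5594.
Characteristic equation s² + 8.6s + 2.2K_p = 0 gives ζ = 8.6/(2√(2.2K_p)).
Setting ζ = 0.5594: √(2.2K_p) = 8.6/(2·0.5594) = 7.687, so K_p = 59.08/2.2 = 26.9.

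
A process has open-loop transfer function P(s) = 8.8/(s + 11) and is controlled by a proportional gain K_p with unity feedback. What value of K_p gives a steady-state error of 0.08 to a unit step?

The loop is type 0, so e_ss(step) = 1/(1 + K_pos) with K_pos = K_p·P(0).
P(0) = 0.8. Require 1/(1 + K_p·0.8) = 0.08, so 1 + 0.8·K_p = 12.5.
K_p = (12.5 − 1)/0.8 = 14.4.

K_p = 14.4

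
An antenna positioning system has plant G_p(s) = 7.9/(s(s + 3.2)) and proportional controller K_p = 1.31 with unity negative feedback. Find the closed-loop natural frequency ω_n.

The closed-loop denominator is s(s+3.2) + 1.31·7.9 = s² + 3.2s + 10.35.
Matching s² + 2ζω_n s + ω_n²: ω_n = √10.35 = 3.217 rad/s and 2ζω_n = 3.2, so ζ = 3.2/(2·3.217) = 0.497.

ω_n = 3.22 rad/s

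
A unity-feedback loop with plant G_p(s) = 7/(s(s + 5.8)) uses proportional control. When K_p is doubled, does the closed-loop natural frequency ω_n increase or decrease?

increase

ω_n = √(7·K_p), which grows with K_p.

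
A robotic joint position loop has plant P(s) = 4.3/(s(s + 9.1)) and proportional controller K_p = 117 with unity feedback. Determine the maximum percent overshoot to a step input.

Closed-loop characteristic equation: s² + 9.1s + 503.1 = 0, so ω_n = 22.43 rad/s and ζ = 9.1/(2·22.43) = 0.2029.
%OS = 100·exp(−πζ/√(1−ζ²)) = 100·exp(−π·0.2029/√0.9589) = 52.2%.

52.2%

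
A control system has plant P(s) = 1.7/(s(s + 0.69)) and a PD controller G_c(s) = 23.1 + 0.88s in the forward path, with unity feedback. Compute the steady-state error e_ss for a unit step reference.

0

The open loop G_c(s)P(s) has a pole at the origin (type 1), so the static position error constant is infinite and e_ss = 1/(1+∞) = 0.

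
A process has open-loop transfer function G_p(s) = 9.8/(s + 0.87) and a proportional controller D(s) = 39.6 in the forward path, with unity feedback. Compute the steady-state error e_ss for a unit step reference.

The loop is type 0. Static position error constant K_pos = D(0)·G_p(0) = 39.6·11.26 = 446.1.
Steady-state error to a unit step: e_ss = 1/(1+K_pos) = 1/447.1 = 0.00224.

0.00224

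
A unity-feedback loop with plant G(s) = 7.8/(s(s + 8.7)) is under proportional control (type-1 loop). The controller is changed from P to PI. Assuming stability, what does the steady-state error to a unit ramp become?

0

The integrator raises the loop to type 2, so K_v → ∞ and e_ss to a ramp is zero.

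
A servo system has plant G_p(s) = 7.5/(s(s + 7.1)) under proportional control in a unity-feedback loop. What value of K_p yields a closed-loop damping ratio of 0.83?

K_p = 2.44

Closed-loop characteristic equation: s² + 7.1s + K_p·7.5 = 0.
So ω_n = √(7.5K_p) and 2ζω_n = 7.1, giving ζ = 7.1/(2√(7.5K_p)).
Setting ζ = 0.83: √(7.5K_p) = 7.1/(2·0.83) = 4.277, so K_p = 18.29/7.5 = 2.44.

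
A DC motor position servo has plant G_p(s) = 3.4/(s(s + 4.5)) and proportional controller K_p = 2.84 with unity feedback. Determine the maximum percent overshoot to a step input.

3.7%

The closed-loop denominator s² + 4.5s + 9.656 gives ω_n = √9.656 = 3.107 and ζ = 4.5/(2ω_n) = 0.7241.
%OS = 100·exp(−πζ/√(1−ζ²)) = 100·exp(−π·0.7241/√0.4757) = 3.7%.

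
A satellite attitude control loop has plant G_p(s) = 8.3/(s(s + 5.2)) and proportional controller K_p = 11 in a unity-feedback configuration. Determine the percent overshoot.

Closed-loop characteristic equation: s² + 5.2s + 91.3 = 0, so ω_n = 9.555 rad/s and ζ = 5.2/(2·9.555) = 0.2721.
%OS = 100·exp(−πζ/√(1−ζ²)) = 100·exp(−π·0.2721/√0.926) = 41.1%.

41.1%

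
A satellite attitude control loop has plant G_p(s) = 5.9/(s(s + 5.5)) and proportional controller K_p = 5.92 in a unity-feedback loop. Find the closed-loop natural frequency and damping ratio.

1 + K_p·G_p(s) = 0 gives s² + 5.5s + 34.93 = 0.
Matching s² + 2ζω_n s + ω_n²: ω_n = √34.93 = 5.91 rad/s and 2ζω_n = 5.5, so ζ = 5.5/(2·5.91) = 0.465.

ω_n = 5.91 rad/s, ζ = 0.465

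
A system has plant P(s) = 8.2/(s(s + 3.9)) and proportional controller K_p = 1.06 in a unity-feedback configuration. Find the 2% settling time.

Closed-loop characteristic equation: s² + 3.9s + 8.692 = 0, so ω_n = 2.948 rad/s and ζ = 3.9/(2·2.948) = 0.6614.
2% settling time T_s ≈ 4/(ζω_n) = 4/1.95 = 2.05 s.

T_s ≈ 2.05 s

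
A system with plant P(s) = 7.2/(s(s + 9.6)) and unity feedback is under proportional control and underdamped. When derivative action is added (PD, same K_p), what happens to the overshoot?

decrease

The derivative term adds K·K_d to the s-coefficient of the characteristic equation, raising 2ζω_n while ω_n is unchanged; ζ increases, so overshoot decreases.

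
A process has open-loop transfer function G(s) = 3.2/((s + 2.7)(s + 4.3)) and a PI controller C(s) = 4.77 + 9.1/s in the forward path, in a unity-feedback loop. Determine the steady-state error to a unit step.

0

The open loop C(s)G(s) has a pole at the origin (type 1), so the static position error constant is infinite and e_ss = 1/(1+∞) = 0.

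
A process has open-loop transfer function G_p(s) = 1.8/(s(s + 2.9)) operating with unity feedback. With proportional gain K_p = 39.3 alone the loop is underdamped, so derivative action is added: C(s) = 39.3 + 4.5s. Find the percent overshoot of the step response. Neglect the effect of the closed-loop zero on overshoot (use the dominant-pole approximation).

6.62%

Forward path: (39.3 + 4.5s)·1.8/(s(s+2.9)). The closed-loop characteristic equation is s² + (2.9 + 1.8·4.5)s + 1.8·39.3 = 0.
That is s² + 11s + 70.74 = 0, so ω_n = 8.411 rad/s and ζ = 11/(2·8.411) = 0.6539.
%OS = 100·exp(−πζ/√(1−ζ²)) = 6.62%.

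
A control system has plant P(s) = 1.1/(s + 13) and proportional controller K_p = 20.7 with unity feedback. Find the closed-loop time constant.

Closed-loop transfer function: T(s) = K_p·P(s)/(1 + K_p·P(s)) = 22.77/(s + 13 + 22.77) = 22.77/(s + 35.77).
Time constant τ = 1/35.77 = 0.028 s.

τ = 0.028 s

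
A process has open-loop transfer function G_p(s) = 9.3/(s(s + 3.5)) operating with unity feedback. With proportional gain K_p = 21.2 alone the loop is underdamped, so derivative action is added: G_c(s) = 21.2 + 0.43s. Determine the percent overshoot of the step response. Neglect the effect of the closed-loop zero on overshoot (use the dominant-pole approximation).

41.9%

Forward path: (21.2 + 0.43s)·9.3/(s(s+3.5)). The closed-loop characteristic equation is s² + (3.5 + 9.3·0.43)s + 9.3·21.2 = 0.
That is s² + 7.499s + 197.2 = 0, so ω_n = 14.04 rad/s and ζ = 7.499/(2·14.04) = 0.267.
%OS = 100·exp(−πζ/√(1−ζ²)) = 41.9%.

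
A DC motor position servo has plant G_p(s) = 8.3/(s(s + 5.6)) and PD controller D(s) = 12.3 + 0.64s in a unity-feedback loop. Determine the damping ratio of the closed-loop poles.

Forward path: (12.3 + 0.64s)·8.3/(s(s+5.6)). The closed-loop characteristic equation is s² + (5.6 + 8.3·0.64)s + 8.3·12.3 = 0.
That is s² + 10.91s + 102.1 = 0, so ω_n = 10.1 rad/s and ζ = 10.91/(2·10.1) = 0.54.

ζ = 0.54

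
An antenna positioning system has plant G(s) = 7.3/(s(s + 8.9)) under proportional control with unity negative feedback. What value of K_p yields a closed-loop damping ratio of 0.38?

K_p = 18.8

Closed-loop characteristic equation: s² + 8.9s + K_p·7.3 = 0.
So ω_n = √(7.3K_p) and 2ζω_n = 8.9, giving ζ = 8.9/(2√(7.3K_p)).
Setting ζ = 0.38: √(7.3K_p) = 8.9/(2·0.38) = 11.71, so K_p = 137.1/7.3 = 18.8.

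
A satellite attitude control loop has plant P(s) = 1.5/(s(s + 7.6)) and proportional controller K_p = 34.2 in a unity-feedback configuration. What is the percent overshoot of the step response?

14%

Closed-loop characteristic equation: s² + 7.6s + 51.3 = 0, so ω_n = 7.162 rad/s and ζ = 7.6/(2·7.162) = 0.5305.
%OS = 100·exp(−πζ/√(1−ζ²)) = 100·exp(−π·0.5305/√0.7185) = 14%.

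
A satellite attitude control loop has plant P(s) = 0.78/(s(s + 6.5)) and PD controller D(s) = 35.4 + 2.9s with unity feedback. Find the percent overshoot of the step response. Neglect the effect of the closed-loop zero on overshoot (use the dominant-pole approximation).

Forward path: (35.4 + 2.9s)·0.78/(s(s+6.5)). The closed-loop characteristic equation is s² + (6.5 + 0.78·2.9)s + 0.78·35.4 = 0.
That is s² + 8.762s + 27.61 = 0, so ω_n = 5.255 rad/s and ζ = 8.762/(2·5.255) = 0.8337.
%OS = 100·exp(−πζ/√(1−ζ²)) = 0.871%.

0.871%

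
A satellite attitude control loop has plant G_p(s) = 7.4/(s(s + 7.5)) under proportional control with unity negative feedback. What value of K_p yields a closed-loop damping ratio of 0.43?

K_p = 10.3

Closed-loop characteristic equation: s² + 7.5s + K_p·7.4 = 0.
So ω_n = √(7.4K_p) and 2ζω_n = 7.5, giving ζ = 7.5/(2√(7.4K_p)).
Setting ζ = 0.43: √(7.4K_p) = 7.5/(2·0.43) = 8.721, so K_p = 76.05/7.4 = 10.3.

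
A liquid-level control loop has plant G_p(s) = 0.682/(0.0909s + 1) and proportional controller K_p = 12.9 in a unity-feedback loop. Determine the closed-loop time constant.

τ = 0.00928 s

Closed loop: T(s) = K_p·G_p/(1+K_p·G_p) = 8.798/(0.0909s + 1 + 8.798), with pole at s = −(1 + 8.798)/0.0909 = −107.8.
Closed-loop time constant τ = 1/107.8 = 0.00928 s.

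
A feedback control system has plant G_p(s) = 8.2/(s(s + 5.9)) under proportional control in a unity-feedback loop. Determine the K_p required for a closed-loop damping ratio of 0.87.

Closed-loop characteristic equation: s² + 5.9s + K_p·8.2 = 0.
So ω_n = √(8.2K_p) and 2ζω_n = 5.9, giving ζ = 5.9/(2√(8.2K_p)).
Setting ζ = 0.87: √(8.2K_p) = 5.9/(2·0.87) = 3.391, so K_p = 11.5/8.2 = 1.4.

K_p = 1.4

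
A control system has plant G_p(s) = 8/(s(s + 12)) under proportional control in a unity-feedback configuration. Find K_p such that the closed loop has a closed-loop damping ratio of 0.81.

Closed-loop characteristic equation: s² + 12s + K_p·8 = 0.
So ω_n = √(8K_p) and 2ζω_n = 12, giving ζ = 12/(2√(8K_p)).
Setting ζ = 0.81: √(8K_p) = 12/(2·0.81) = 7.407, so K_p = 54.87/8 = 6.86.

K_p = 6.86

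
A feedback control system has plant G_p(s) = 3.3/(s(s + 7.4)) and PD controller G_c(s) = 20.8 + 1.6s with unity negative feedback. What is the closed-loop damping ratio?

Forward path: (20.8 + 1.6s)·3.3/(s(s+7.4)). The closed-loop characteristic equation is s² + (7.4 + 3.3·1.6)s + 3.3·20.8 = 0.
That is s² + 12.68s + 68.64 = 0, so ω_n = 8.285 rad/s and ζ = 12.68/(2·8.285) = 0.7652.

ζ = 0.765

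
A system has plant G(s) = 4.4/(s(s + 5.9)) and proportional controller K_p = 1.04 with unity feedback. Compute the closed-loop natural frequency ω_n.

With unity feedback the closed-loop characteristic equation is s² + 5.9s + 1.04·4.4 = s² + 5.9s + 4.576 = 0.
So ω_n² = 4.576 ⇒ ω_n = 2.139 rad/s, and ζ = 5.9/(2ω_n) = 1.38.

ω_n = 2.14 rad/s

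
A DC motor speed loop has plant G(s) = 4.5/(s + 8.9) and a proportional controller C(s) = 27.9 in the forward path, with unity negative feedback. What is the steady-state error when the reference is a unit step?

The loop is type 0. Static position error constant K_pos = C(0)·G(0) = 27.9·0.5056 = 14.11.
Steady-state error to a unit step: e_ss = 1/(1+K_pos) = 1/15.11 = 0.0662.

0.0662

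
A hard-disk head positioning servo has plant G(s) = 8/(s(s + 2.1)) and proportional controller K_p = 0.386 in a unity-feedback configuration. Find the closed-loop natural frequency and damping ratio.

With unity feedback the closed-loop characteristic equation is s² + 2.1s + 0.386·8 = s² + 2.1s + 3.088 = 0.
Matching s² + 2ζω_n s + ω_n²: ω_n = √3.088 = 1.757 rad/s and 2ζω_n = 2.1, so ζ = 2.1/(2·1.757) = 0.598.

ω_n = 1.76 rad/s, ζ = 0.598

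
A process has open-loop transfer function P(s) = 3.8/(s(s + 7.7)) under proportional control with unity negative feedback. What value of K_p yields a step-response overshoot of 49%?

From %OS = 100·exp(−πζ/√(1−ζ²)) = 49%, ζ = −ln(0.49)/√(π²+ln²(0.49)) = 0.2214.
Characteristic equation s² + 7.7s + 3.8K_p = 0 gives ζ = 7.7/(2√(3.8K_p)).
Setting ζ = 0.2214: √(3.8K_p) = 7.7/(2·0.2214) = 17.39, so K_p = 302.3/3.8 = 79.6.

K_p = 79.6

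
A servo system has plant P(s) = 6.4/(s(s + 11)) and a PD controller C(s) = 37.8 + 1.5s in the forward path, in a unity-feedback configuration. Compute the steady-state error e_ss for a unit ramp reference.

The loop has one pole at the origin (type 1). Velocity error constant K_v = lim_{s→0} s·C(s)P(s) = 37.8·6.4/11 = 21.99.
Steady-state error to a unit ramp: e_ss = 1/K_v = 0.0455.

0.0455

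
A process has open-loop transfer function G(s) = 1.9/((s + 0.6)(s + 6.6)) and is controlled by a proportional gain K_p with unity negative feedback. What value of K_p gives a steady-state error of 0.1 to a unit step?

K_p = 18.8

Steady-state error for a unit step on this type-0 loop is 1/(1 + K_p·G(0)).
G(0) = 0.4798. Require 1/(1 + K_p·0.4798) = 0.1, so 1 + 0.4798·K_p = 10.
K_p = (10 − 1)/0.4798 = 18.8.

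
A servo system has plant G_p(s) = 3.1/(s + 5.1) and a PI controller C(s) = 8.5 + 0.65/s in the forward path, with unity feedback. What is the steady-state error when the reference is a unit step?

0

The open loop C(s)G_p(s) has a pole at the origin (type 1), so the static position error constant is infinite and e_ss = 1/(1+∞) = 0.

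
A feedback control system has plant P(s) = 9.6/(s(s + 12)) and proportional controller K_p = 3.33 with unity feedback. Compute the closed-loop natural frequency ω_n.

The closed-loop denominator is s(s+12) + 3.33·9.6 = s² + 12s + 31.97.
So ω_n² = 31.97 ⇒ ω_n = 5.654 rad/s, and ζ = 12/(2ω_n) = 1.06.

ω_n = 5.65 rad/s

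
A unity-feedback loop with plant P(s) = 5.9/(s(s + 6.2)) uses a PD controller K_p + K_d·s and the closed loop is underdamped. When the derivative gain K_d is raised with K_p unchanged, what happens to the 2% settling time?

Characteristic equation s² + (6.2 + 5.9K_d)s + 5.9K_p = 0: raising K_d increases ζω_n = (6.2+5.9K_d)/2 while the loop stays underdamped, so T_s ≈ 4/(ζω_n) decreases.

decrease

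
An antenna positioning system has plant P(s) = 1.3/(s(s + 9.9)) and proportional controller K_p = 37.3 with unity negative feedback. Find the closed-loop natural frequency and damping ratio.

1 + K_p·P(s) = 0 gives s² + 9.9s + 48.49 = 0.
So ω_n² = 48.49 ⇒ ω_n = 6.963 rad/s, and ζ = 9.9/(2ω_n) = 0.711.

ω_n = 6.96 rad/s, ζ = 0.711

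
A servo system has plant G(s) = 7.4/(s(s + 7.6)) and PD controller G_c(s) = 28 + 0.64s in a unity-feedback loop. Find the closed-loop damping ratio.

ζ = 0.428

Forward path: (28 + 0.64s)·7.4/(s(s+7.6)). The closed-loop characteristic equation is s² + (7.6 + 7.4·0.64)s + 7.4·28 = 0.
That is s² + 12.34s + 207.2 = 0, so ω_n = 14.39 rad/s and ζ = 12.34/(2·14.39) = 0.4285.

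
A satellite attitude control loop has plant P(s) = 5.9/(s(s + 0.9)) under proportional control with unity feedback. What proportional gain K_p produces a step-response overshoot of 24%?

From %OS = 100·exp(−πζ/√(1−ζ²)) = 24%, ζ = −ln(0.24)/√(π²+ln²(0.24)) = 0.4136.
Characteristic equation s² + 0.9s + 5.9K_p = 0 gives ζ = 0.9/(2√(5.9K_p)).
Setting ζ = 0.4136: √(5.9K_p) = 0.9/(2·0.4136) = 1.088, so K_p = 1.184/5.9 = 0.201.

K_p = 0.201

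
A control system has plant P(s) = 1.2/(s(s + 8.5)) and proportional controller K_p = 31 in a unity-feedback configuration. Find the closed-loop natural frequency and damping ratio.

ω_n = 6.1 rad/s, ζ = 0.697

The closed-loop denominator is s(s+8.5) + 31·1.2 = s² + 8.5s + 37.2.
So ω_n² = 37.2 ⇒ ω_n = 6.099 rad/s, and ζ = 8.5/(2ω_n) = 0.697.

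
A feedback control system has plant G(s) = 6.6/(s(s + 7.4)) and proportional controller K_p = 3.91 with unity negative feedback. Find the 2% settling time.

Closed-loop characteristic equation: s² + 7.4s + 25.81 = 0, so ω_n = 5.08 rad/s and ζ = 7.4/(2·5.08) = 0.7284.
2% settling time T_s ≈ 4/(ζω_n) = 4/3.7 = 1.08 s.

T_s ≈ 1.08 s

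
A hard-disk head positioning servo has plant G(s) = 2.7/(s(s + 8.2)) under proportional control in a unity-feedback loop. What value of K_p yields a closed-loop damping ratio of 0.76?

Closed-loop characteristic equation: s² + 8.2s + K_p·2.7 = 0.
So ω_n = √(2.7K_p) and 2ζω_n = 8.2, giving ζ = 8.2/(2√(2.7K_p)).
Setting ζ = 0.76: √(2.7K_p) = 8.2/(2·0.76) = 5.395, so K_p = 29.1/2.7 = 10.8.

K_p = 10.8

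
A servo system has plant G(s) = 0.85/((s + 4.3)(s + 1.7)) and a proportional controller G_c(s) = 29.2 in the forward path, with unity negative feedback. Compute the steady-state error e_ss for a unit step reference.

0.228

The loop is type 0. Static position error constant K_pos = G_c(0)·G(0) = 29.2·0.1163 = 3.395.
Steady-state error to a unit step: e_ss = 1/(1+K_pos) = 1/4.395 = 0.228.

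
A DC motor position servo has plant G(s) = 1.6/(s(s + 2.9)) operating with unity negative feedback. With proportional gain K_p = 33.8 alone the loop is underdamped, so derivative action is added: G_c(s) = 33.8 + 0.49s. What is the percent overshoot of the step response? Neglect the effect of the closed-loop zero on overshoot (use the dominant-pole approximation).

44.4%

Forward path: (33.8 + 0.49s)·1.6/(s(s+2.9)). The closed-loop characteristic equation is s² + (2.9 + 1.6·0.49)s + 1.6·33.8 = 0.
That is s² + 3.684s + 54.08 = 0, so ω_n = 7.354 rad/s and ζ = 3.684/(2·7.354) = 0.2505.
%OS = 100·exp(−πζ/√(1−ζ²)) = 44.4%.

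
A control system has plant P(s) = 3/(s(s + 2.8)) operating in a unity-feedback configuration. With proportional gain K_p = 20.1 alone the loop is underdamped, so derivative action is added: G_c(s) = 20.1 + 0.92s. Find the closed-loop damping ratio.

ζ = 0.358

Forward path: (20.1 + 0.92s)·3/(s(s+2.8)). The closed-loop characteristic equation is s² + (2.8 + 3·0.92)s + 3·20.1 = 0.
That is s² + 5.56s + 60.3 = 0, so ω_n = 7.765 rad/s and ζ = 5.56/(2·7.765) = 0.358.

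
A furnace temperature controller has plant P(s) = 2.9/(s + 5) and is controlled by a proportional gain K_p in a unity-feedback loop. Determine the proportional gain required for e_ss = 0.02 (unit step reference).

K_p = 84.5

The loop is type 0, so e_ss(step) = 1/(1 + K_pos) with K_pos = K_p·P(0).
P(0) = 0.58. Require 1/(1 + K_p·0.58) = 0.02, so 1 + 0.58·K_p = 50.
K_p = (50 − 1)/0.58 = 84.5.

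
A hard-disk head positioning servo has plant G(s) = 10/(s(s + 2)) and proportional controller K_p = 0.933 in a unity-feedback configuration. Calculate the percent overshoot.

Closed-loop characteristic equation: s² + 2s + 9.33 = 0, so ω_n = 3.055 rad/s and ζ = 2/(2·3.055) = 0.3274.
%OS = 100·exp(−πζ/√(1−ζ²)) = 100·exp(−π·0.3274/√0.8928) = 33.7%.

33.7%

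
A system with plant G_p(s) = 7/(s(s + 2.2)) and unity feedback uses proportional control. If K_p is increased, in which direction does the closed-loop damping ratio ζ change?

ζ = 2.2/(2√(7K_p)); increasing K_p raises the denominator, so ζ falls.

decrease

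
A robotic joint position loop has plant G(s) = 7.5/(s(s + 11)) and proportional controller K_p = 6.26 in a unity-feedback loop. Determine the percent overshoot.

1.46%

Closed-loop characteristic equation: s² + 11s + 46.95 = 0, so ω_n = 6.852 rad/s and ζ = 11/(2·6.852) = 0.8027.
%OS = 100·exp(−πζ/√(1−ζ²)) = 100·exp(−π·0.8027/√0.3557) = 1.46%.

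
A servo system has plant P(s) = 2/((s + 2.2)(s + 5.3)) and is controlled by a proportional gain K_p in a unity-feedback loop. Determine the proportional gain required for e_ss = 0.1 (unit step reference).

K_p = 52.5

The loop is type 0, so e_ss(step) = 1/(1 + K_pos) with K_pos = K_p·P(0).
P(0) = 0.1715. Require 1/(1 + K_p·0.1715) = 0.1, so 1 + 0.1715·K_p = 10.
K_p = (10 − 1)/0.1715 = 52.5.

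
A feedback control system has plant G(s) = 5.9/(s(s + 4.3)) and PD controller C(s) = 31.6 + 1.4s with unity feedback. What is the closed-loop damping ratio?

Forward path: (31.6 + 1.4s)·5.9/(s(s+4.3)). The closed-loop characteristic equation is s² + (4.3 + 5.9·1.4)s + 5.9·31.6 = 0.
That is s² + 12.56s + 186.4 = 0, so ω_n = 13.65 rad/s and ζ = 12.56/(2·13.65) = 0.4599.

ζ = 0.46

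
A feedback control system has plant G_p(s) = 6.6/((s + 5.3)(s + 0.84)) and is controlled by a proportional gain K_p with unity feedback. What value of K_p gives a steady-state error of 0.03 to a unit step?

The loop is type 0, so e_ss(step) = 1/(1 + K_pos) with K_pos = K_p·G_p(0).
G_p(0) = 1.482. Require 1/(1 + K_p·1.482) = 0.03, so 1 + 1.482·K_p = 33.33.
K_p = (33.33 − 1)/1.482 = 21.8.

K_p = 21.8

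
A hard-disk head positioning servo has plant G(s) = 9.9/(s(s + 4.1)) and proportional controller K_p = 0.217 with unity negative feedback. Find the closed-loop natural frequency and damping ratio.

With unity feedback the closed-loop characteristic equation is s² + 4.1s + 0.217·9.9 = s² + 4.1s + 2.148 = 0.
So ω_n² = 2.148 ⇒ ω_n = 1.466 rad/s, and ζ = 4.1/(2ω_n) = 1.4.

ω_n = 1.47 rad/s, ζ = 1.4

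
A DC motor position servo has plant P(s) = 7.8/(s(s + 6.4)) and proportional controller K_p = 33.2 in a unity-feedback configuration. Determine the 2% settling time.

T_s ≈ 1.25 s

From 1 + K_pP(s) = 0: s² + 6.4s + 259 = 0 ⇒ ω_n = 16.09, ζ = 0.1989.
2% settling time T_s ≈ 4/(ζω_n) = 4/3.2 = 1.25 s.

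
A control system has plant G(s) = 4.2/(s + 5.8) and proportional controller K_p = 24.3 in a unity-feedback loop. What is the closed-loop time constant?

Closed-loop transfer function: T(s) = K_p·G(s)/(1 + K_p·G(s)) = 102.1/(s + 5.8 + 102.1) = 102.1/(s + 107.9).
Time constant τ = 1/107.9 = 0.00927 s.

τ = 0.00927 s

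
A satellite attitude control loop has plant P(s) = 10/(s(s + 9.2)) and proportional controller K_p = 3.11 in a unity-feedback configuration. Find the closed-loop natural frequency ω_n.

1 + K_p·P(s) = 0 gives s² + 9.2s + 31.1 = 0.
So ω_n² = 31.1 ⇒ ω_n = 5.577 rad/s, and ζ = 9.2/(2ω_n) = 0.825.

ω_n = 5.58 rad/s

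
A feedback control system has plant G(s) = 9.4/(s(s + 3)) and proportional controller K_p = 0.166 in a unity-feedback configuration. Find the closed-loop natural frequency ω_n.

ω_n = 1.25 rad/s

With unity feedback the closed-loop characteristic equation is s² + 3s + 0.166·9.4 = s² + 3s + 1.56 = 0.
Matching s² + 2ζω_n s + ω_n²: ω_n = √1.56 = 1.249 rad/s and 2ζω_n = 3, so ζ = 3/(2·1.249) = 1.2.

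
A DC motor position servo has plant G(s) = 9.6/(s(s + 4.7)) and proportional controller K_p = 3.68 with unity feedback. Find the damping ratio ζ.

With unity feedback the closed-loop characteristic equation is s² + 4.7s + 3.68·9.6 = s² + 4.7s + 35.33 = 0.
So ω_n² = 35.33 ⇒ ω_n = 5.944 rad/s, and ζ = 4.7/(2ω_n) = 0.395.

ζ = 0.395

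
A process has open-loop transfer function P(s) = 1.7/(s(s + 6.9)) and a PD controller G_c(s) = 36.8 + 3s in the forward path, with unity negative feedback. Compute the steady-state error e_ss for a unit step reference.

0

The open loop G_c(s)P(s) has a pole at the origin (type 1), so the static position error constant is infinite and e_ss = 1/(1+∞) = 0.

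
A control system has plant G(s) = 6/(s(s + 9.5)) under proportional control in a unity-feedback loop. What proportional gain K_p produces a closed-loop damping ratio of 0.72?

Closed-loop characteristic equation: s² + 9.5s + K_p·6 = 0.
So ω_n = √(6K_p) and 2ζω_n = 9.5, giving ζ = 9.5/(2√(6K_p)).
Setting ζ = 0.72: √(6K_p) = 9.5/(2·0.72) = 6.597, so K_p = 43.52/6 = 7.25.

K_p = 7.25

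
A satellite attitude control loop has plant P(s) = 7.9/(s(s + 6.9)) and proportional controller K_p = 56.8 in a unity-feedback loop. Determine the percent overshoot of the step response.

Closed-loop characteristic equation: s² + 6.9s + 448.7 = 0, so ω_n = 21.18 rad/s and ζ = 6.9/(2·21.18) = 0.1629.
%OS = 100·exp(−πζ/√(1−ζ²)) = 100·exp(−π·0.1629/√0.9735) = 59.5%.

59.5%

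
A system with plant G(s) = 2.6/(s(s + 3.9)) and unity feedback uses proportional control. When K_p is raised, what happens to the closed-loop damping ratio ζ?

ζ = 3.9/(2√(2.6K_p)); increasing K_p raises the denominator, so ζ falls.

decrease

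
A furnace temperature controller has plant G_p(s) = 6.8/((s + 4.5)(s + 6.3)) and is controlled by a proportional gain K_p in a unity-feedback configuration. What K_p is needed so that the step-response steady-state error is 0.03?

K_p = 135

The loop is type 0, so e_ss(step) = 1/(1 + K_pos) with K_pos = K_p·G_p(0).
G_p(0) = 0.2399. Require 1/(1 + K_p·0.2399) = 0.03, so 1 + 0.2399·K_p = 33.33.
K_p = (33.33 − 1)/0.2399 = 135.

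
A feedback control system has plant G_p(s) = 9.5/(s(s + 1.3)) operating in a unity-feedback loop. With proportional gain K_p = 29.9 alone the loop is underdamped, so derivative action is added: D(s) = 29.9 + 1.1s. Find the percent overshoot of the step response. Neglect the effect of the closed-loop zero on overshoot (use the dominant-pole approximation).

Forward path: (29.9 + 1.1s)·9.5/(s(s+1.3)). The closed-loop characteristic equation is s² + (1.3 + 9.5·1.1)s + 9.5·29.9 = 0.
That is s² + 11.75s + 284.1 = 0, so ω_n = 16.85 rad/s and ζ = 11.75/(2·16.85) = 0.3486.
%OS = 100·exp(−πζ/√(1−ζ²)) = 31.1%.

31.1%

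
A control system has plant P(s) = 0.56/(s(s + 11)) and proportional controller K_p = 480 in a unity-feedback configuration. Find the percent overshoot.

The closed-loop denominator s² + 11s + 268.8 gives ω_n = √268.8 = 16.4 and ζ = 11/(2ω_n) = 0.3355.
%OS = 100·exp(−πζ/√(1−ζ²)) = 100·exp(−π·0.3355/√0.8875) = 32.7%.

32.7%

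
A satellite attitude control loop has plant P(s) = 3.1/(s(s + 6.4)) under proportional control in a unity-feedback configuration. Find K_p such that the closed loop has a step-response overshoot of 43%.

From %OS = 100·exp(−πζ/√(1−ζ²)) = 43%, ζ = −ln(0.43)/√(π²+ln²(0.43)) = 0.2594.
Characteristic equation s² + 6.4s + 3.1K_p = 0 gives ζ = 6.4/(2√(3.1K_p)).
Setting ζ = 0.2594: √(3.1K_p) = 6.4/(2·0.2594) = 12.33, so K_p = 152.1/3.1 = 49.1.

K_p = 49.1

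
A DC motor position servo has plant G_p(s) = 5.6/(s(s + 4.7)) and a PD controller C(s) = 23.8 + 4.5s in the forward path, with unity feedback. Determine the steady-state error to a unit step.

0

The open loop C(s)G_p(s) has a pole at the origin (type 1), so the static position error constant is infinite and e_ss = 1/(1+∞) = 0.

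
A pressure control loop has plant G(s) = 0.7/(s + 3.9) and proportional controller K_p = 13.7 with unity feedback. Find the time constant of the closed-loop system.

τ = 0.0741 s

Closed-loop transfer function: T(s) = K_p·G(s)/(1 + K_p·G(s)) = 9.59/(s + 3.9 + 9.59) = 9.59/(s + 13.49).
Time constant τ = 1/13.49 = 0.0741 s.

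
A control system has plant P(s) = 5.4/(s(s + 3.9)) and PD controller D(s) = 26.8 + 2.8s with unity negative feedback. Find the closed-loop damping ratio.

ζ = 0.791

Forward path: (26.8 + 2.8s)·5.4/(s(s+3.9)). The closed-loop characteristic equation is s² + (3.9 + 5.4·2.8)s + 5.4·26.8 = 0.
That is s² + 19.02s + 144.7 = 0, so ω_n = 12.03 rad/s and ζ = 19.02/(2·12.03) = 0.7905.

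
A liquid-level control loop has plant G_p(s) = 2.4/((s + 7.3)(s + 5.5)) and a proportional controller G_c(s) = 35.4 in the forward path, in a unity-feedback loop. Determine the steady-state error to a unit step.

0.321

The loop is type 0. Static position error constant K_pos = G_c(0)·G_p(0) = 35.4·0.05978 = 2.116.
Steady-state error to a unit step: e_ss = 1/(1+K_pos) = 1/3.116 = 0.321.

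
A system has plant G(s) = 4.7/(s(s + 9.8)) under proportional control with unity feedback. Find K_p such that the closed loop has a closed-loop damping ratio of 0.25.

K_p = 81.7

Closed-loop characteristic equation: s² + 9.8s + K_p·4.7 = 0.
So ω_n = √(4.7K_p) and 2ζω_n = 9.8, giving ζ = 9.8/(2√(4.7K_p)).
Setting ζ = 0.25: √(4.7K_p) = 9.8/(2·0.25) = 19.6, so K_p = 384.2/4.7 = 81.7.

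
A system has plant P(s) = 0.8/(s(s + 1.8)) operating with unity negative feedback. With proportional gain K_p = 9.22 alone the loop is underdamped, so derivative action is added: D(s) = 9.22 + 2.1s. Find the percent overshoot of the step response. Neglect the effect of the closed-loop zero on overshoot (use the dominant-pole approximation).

7.27%

Forward path: (9.22 + 2.1s)·0.8/(s(s+1.8)). The closed-loop characteristic equation is s² + (1.8 + 0.8·2.1)s + 0.8·9.22 = 0.
That is s² + 3.48s + 7.376 = 0, so ω_n = 2.716 rad/s and ζ = 3.48/(2·2.716) = 0.6407.
%OS = 100·exp(−πζ/√(1−ζ²)) = 7.27%.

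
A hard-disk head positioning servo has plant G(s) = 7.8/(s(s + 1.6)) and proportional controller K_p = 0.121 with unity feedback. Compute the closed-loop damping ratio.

ζ = 0.823

The closed-loop denominator is s(s+1.6) + 0.121·7.8 = s² + 1.6s + 0.9438.
So ω_n² = 0.9438 ⇒ ω_n = 0.9715 rad/s, and ζ = 1.6/(2ω_n) = 0.823.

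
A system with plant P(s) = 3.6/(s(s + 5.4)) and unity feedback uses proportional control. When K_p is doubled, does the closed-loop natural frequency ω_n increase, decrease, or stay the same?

increase

ω_n = √(3.6·K_p), which grows with K_p.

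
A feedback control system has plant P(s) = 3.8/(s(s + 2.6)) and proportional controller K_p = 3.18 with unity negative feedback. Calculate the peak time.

T_p = 0.974 s

From 1 + K_pP(s) = 0: s² + 2.6s + 12.08 = 0 ⇒ ω_n = 3.476, ζ = 0.374.
Damped frequency ω_d = ω_n√(1−ζ²) = 3.224 rad/s, so peak time T_p = π/ω_d = 0.974 s.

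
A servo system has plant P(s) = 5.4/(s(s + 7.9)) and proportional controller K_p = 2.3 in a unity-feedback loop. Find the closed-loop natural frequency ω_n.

ω_n = 3.52 rad/s

The closed-loop denominator is s(s+7.9) + 2.3·5.4 = s² + 7.9s + 12.42.
So ω_n² = 12.42 ⇒ ω_n = 3.524 rad/s, and ζ = 7.9/(2ω_n) = 1.12.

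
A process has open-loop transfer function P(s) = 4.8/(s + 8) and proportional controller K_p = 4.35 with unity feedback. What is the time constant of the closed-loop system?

Closed-loop transfer function: T(s) = K_p·P(s)/(1 + K_p·P(s)) = 20.88/(s + 8 + 20.88) = 20.88/(s + 28.88).
Time constant τ = 1/28.88 = 0.0346 s.

τ = 0.0346 s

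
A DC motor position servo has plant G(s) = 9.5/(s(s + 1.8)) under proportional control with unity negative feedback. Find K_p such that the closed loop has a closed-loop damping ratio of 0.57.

Closed-loop characteristic equation: s² + 1.8s + K_p·9.5 = 0.
So ω_n = √(9.5K_p) and 2ζω_n = 1.8, giving ζ = 1.8/(2√(9.5K_p)).
Setting ζ = 0.57: √(9.5K_p) = 1.8/(2·0.57) = 1.579, so K_p = 2.493/9.5 = 0.262.

K_p = 0.262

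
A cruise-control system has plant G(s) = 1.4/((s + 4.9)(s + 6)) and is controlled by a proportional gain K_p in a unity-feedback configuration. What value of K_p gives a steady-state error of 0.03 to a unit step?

K_p = 679

The loop is type 0, so e_ss(step) = 1/(1 + K_pos) with K_pos = K_p·G(0).
G(0) = 0.04762. Require 1/(1 + K_p·0.04762) = 0.03, so 1 + 0.04762·K_p = 33.33.
K_p = (33.33 − 1)/0.04762 = 679.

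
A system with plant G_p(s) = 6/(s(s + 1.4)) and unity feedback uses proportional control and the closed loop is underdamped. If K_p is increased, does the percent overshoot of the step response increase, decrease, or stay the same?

increase

Characteristic equation s² + 1.4s + K_p·6 = 0: raising K_p raises ω_n while 2ζω_n = 1.4 is fixed, so ζ falls and overshoot grows.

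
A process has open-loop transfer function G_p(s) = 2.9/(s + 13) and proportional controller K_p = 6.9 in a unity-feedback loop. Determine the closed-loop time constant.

τ = 0.0303 s

Closed-loop transfer function: T(s) = K_p·G_p(s)/(1 + K_p·G_p(s)) = 20.01/(s + 13 + 20.01) = 20.01/(s + 33.01).
Time constant τ = 1/33.01 = 0.0303 s.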